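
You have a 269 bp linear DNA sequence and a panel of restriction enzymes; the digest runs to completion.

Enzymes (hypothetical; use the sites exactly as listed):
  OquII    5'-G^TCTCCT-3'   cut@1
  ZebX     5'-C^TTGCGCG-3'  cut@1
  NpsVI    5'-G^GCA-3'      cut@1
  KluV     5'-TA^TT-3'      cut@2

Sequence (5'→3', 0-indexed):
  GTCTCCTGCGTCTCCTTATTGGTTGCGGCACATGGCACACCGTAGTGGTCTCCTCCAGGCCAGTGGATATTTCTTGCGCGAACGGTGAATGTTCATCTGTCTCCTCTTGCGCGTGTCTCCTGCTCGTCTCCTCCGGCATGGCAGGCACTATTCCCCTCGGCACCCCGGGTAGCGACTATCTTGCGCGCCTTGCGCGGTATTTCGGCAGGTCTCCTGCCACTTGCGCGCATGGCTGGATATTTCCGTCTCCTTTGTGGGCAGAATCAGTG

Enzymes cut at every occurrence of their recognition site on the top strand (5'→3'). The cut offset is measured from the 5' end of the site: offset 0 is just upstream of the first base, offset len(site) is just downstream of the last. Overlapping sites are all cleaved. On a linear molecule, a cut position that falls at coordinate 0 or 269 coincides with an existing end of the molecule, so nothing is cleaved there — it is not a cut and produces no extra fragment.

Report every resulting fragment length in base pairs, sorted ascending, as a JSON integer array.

[1,4,4,5,5,5,6,6,7,7,8,9,9,9,9,9,9,10,11,11,12,12,14,19,21,21,26]

Per-enzyme occurrences:
  OquII GTCTCCT/1: at [0, 9, 47, 98, 114, 125, 208, 244] ⇒ [1, 10, 48, 99, 115, 126, 209, 245]
  ZebX CTTGCGCG/1: at [72, 105, 179, 188, 219] ⇒ [73, 106, 180, 189, 220]
  NpsVI GGCA/1: at [26, 33, 134, 139, 143, 158, 203, 256] ⇒ [27, 34, 135, 140, 144, 159, 204, 257]
  KluV TATT/2: at [16, 67, 148, 197, 237] ⇒ [18, 69, 150, 199, 239]

All cut coordinates (distinct, sorted): [1, 10, 18, 27, 34, 48, 69, 73, 99, 106, 115, 126, 135, 140, 144, 150, 159, 180, 189, 199, 204, 209, 220, 239, 245, 257]

Fragment lengths:
  [0,1): 1 bp
  [1,10): 9 bp
  [10,18): 8 bp
  [18,27): 9 bp
  [27,34): 7 bp
  [34,48): 14 bp
  [48,69): 21 bp
  [69,73): 4 bp
  [73,99): 26 bp
  [99,106): 7 bp
  [106,115): 9 bp
  [115,126): 11 bp
  [126,135): 9 bp
  [135,140): 5 bp
  [140,144): 4 bp
  [144,150): 6 bp
  [150,159): 9 bp
  [159,180): 21 bp
  [180,189): 9 bp
  [189,199): 10 bp
  [199,204): 5 bp
  [204,209): 5 bp
  [209,220): 11 bp
  [220,239): 19 bp
  [239,245): 6 bp
  [245,257): 12 bp
  [257,269): 12 bp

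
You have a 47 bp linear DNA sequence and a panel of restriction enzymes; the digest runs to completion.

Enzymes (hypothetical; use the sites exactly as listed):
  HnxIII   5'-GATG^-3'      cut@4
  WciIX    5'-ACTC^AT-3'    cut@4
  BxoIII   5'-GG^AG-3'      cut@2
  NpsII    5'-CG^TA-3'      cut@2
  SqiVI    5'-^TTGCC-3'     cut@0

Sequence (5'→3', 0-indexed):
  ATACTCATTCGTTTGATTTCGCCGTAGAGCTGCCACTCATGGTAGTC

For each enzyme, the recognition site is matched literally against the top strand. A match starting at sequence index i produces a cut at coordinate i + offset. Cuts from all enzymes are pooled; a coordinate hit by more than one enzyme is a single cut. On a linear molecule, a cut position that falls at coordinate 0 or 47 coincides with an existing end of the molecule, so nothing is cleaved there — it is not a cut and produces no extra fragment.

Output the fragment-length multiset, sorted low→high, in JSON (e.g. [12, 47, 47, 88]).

Site scan:
  HnxIII (GATG, off=4): no sites
  WciIX (ACTCAT, off=4): starts [2, 34] → cuts [6, 38]
  BxoIII (GGAG, off=2): no sites
  NpsII (CGTA, off=2): starts [22] → cuts [24]
  SqiVI (TTGCC, off=0): no sites

All cut coordinates (distinct, sorted): [6, 24, 38]

Fragment lengths:
  [0,6): 6 bp
  [6,24): 18 bp
  [24,38): 14 bp
  [38,47): 9 bp

[6,9,14,18]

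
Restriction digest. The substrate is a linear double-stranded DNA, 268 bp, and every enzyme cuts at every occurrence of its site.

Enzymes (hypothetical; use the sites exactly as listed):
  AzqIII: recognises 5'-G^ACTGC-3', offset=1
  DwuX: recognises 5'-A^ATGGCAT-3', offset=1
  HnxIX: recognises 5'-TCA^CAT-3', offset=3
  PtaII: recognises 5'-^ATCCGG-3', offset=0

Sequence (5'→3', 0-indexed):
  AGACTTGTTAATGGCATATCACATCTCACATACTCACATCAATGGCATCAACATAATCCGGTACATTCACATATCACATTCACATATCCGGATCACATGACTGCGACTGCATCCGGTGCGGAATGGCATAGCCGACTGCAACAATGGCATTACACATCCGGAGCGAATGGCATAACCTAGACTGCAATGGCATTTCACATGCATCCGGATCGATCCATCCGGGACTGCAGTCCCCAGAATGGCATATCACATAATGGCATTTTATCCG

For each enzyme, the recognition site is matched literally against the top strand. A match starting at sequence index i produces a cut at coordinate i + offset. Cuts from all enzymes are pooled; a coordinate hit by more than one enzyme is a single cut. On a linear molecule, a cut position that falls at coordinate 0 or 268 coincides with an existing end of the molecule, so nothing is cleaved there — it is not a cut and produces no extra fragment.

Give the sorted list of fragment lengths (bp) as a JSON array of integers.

Per-enzyme occurrences:
  AzqIII GACTGC/1: at [98, 104, 133, 179, 222] ⇒ [99, 105, 134, 180, 223]
  DwuX AATGGCAT/1: at [9, 40, 121, 142, 165, 185, 237, 252] ⇒ [10, 41, 122, 143, 166, 186, 238, 253]
  HnxIX TCACAT/3: at [18, 25, 33, 66, 73, 79, 92, 194, 246] ⇒ [21, 28, 36, 69, 76, 82, 95, 197, 249]
  PtaII ATCCGG/0: at [55, 85, 110, 155, 202, 216] ⇒ [55, 85, 110, 155, 202, 216]

All cut coordinates (distinct, sorted): [10, 21, 28, 36, 41, 55, 69, 76, 82, 85, 95, 99, 105, 110, 122, 134, 143, 155, 166, 180, 186, 197, 202, 216, 223, 238, 249, 253]

Fragment lengths:
  [0,10): 10 bp
  [10,21): 11 bp
  [21,28): 7 bp
  [28,36): 8 bp
  [36,41): 5 bp
  [41,55): 14 bp
  [55,69): 14 bp
  [69,76): 7 bp
  [76,82): 6 bp
  [82,85): 3 bp
  [85,95): 10 bp
  [95,99): 4 bp
  [99,105): 6 bp
  [105,110): 5 bp
  [110,122): 12 bp
  [122,134): 12 bp
  [134,143): 9 bp
  [143,155): 12 bp
  [155,166): 11 bp
  [166,180): 14 bp
  [180,186): 6 bp
  [186,197): 11 bp
  [197,202): 5 bp
  [202,216): 14 bp
  [216,223): 7 bp
  [223,238): 15 bp
  [238,249): 11 bp
  [249,253): 4 bp
  [253,268): 15 bp

[3,4,4,5,5,5,6,6,6,7,7,7,8,9,10,10,11,11,11,11,12,12,12,14,14,14,14,15,15]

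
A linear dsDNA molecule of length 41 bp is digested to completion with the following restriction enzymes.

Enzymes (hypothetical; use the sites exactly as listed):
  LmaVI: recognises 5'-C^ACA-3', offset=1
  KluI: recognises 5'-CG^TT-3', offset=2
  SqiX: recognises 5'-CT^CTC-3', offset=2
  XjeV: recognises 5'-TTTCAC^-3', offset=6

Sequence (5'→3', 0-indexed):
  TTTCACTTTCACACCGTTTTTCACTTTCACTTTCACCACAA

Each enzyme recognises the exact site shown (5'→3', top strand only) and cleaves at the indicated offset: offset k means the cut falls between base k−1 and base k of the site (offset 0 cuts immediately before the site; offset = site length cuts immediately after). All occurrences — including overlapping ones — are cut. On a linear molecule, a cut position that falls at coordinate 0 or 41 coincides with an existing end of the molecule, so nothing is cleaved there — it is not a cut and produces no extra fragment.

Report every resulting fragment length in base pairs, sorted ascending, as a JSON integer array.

[1,2,4,4,4,6,6,6,8]

Per-enzyme occurrences:
  LmaVI (CACA, off=1): starts [9, 36] → cuts [10, 37]
  KluI (CGTT, off=2): starts [14] → cuts [16]
  SqiX (CTCTC, off=2): no sites
  XjeV (TTTCAC, off=6): starts [0, 6, 18, 24, 30] → cuts [6, 12, 24, 30, 36]

All cut coordinates (distinct, sorted): [6, 10, 12, 16, 24, 30, 36, 37]

Fragment lengths:
  [0,6): 6 bp
  [6,10): 4 bp
  [10,12): 2 bp
  [12,16): 4 bp
  [16,24): 8 bp
  [24,30): 6 bp
  [30,36): 6 bp
  [36,37): 1 bp
  [37,41): 4 bp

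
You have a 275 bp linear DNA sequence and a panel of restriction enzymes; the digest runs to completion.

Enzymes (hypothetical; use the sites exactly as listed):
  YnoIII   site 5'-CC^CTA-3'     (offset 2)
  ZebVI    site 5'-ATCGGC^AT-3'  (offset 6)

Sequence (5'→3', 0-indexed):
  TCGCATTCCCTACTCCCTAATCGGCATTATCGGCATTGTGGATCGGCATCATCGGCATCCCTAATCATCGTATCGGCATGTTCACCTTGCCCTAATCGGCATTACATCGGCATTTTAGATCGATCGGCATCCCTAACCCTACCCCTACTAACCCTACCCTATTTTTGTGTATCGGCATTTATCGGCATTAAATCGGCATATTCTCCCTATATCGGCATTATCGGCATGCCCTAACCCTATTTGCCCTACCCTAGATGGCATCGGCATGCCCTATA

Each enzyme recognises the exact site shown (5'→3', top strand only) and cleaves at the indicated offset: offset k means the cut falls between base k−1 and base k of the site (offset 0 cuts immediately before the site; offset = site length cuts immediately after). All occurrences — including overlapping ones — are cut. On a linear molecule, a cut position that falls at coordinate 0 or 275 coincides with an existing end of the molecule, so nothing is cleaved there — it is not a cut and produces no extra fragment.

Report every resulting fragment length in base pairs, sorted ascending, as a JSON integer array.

[4,4,5,5,5,5,5,6,6,6,7,9,9,9,9,9,9,9,9,9,10,10,11,11,13,14,15,17,17,18]

Per-enzyme occurrences:
  YnoIII (CCCTA, off=2): starts [7, 14, 58, 89, 130, 136, 142, 151, 156, 204, 228, 234, 243, 248, 268] → cuts [9, 16, 60, 91, 132, 138, 144, 153, 158, 206, 230, 236, 245, 250, 270]
  ZebVI (ATCGGCAT, off=6): starts [19, 28, 41, 50, 71, 94, 105, 122, 170, 180, 191, 210, 219, 259] → cuts [25, 34, 47, 56, 77, 100, 111, 128, 176, 186, 197, 216, 225, 265]

Pooled cuts: [9, 16, 25, 34, 47, 56, 60, 77, 91, 100, 111, 128, 132, 138, 144, 153, 158, 176, 186, 197, 206, 216, 225, 230, 236, 245, 250, 265, 270]

Fragment lengths:
  [0,9): 9 bp
  [9,16): 7 bp
  [16,25): 9 bp
  [25,34): 9 bp
  [34,47): 13 bp
  [47,56): 9 bp
  [56,60): 4 bp
  [60,77): 17 bp
  [77,91): 14 bp
  [91,100): 9 bp
  [100,111): 11 bp
  [111,128): 17 bp
  [128,132): 4 bp
  [132,138): 6 bp
  [138,144): 6 bp
  [144,153): 9 bp
  [153,158): 5 bp
  [158,176): 18 bp
  [176,186): 10 bp
  [186,197): 11 bp
  [197,206): 9 bp
  [206,216): 10 bp
  [216,225): 9 bp
  [225,230): 5 bp
  [230,236): 6 bp
  [236,245): 9 bp
  [245,250): 5 bp
  [250,265): 15 bp
  [265,270): 5 bp
  [270,275): 5 bp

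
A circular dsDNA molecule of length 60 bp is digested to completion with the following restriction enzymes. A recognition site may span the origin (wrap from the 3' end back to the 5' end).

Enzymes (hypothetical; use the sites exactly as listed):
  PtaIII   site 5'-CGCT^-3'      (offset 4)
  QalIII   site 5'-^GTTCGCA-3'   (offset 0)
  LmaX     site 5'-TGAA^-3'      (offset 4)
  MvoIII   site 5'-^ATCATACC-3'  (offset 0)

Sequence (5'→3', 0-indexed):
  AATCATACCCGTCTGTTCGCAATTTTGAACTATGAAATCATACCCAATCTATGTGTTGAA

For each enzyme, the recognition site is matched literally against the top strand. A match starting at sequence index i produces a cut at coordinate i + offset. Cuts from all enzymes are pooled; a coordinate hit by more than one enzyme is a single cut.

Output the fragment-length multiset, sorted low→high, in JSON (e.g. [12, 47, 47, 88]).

[1,7,13,15,24]

Site scan:
  PtaIII (CGCT, off=4): no sites
  QalIII (GTTCGCA, off=0): starts [14] → cuts [14]
  LmaX (TGAA, off=4): starts [25, 32, 56] → cuts [0, 29, 36]
  MvoIII (ATCATACC, off=0): starts [1, 36] → cuts [1, 36]

Pooled cuts: [0, 1, 14, 29, 36]

Fragment lengths:
  0→1: 1 bp
  1→14: 13 bp
  14→29: 15 bp
  29→36: 7 bp
  36→0 (wrap): 60-36+0 = 24 bp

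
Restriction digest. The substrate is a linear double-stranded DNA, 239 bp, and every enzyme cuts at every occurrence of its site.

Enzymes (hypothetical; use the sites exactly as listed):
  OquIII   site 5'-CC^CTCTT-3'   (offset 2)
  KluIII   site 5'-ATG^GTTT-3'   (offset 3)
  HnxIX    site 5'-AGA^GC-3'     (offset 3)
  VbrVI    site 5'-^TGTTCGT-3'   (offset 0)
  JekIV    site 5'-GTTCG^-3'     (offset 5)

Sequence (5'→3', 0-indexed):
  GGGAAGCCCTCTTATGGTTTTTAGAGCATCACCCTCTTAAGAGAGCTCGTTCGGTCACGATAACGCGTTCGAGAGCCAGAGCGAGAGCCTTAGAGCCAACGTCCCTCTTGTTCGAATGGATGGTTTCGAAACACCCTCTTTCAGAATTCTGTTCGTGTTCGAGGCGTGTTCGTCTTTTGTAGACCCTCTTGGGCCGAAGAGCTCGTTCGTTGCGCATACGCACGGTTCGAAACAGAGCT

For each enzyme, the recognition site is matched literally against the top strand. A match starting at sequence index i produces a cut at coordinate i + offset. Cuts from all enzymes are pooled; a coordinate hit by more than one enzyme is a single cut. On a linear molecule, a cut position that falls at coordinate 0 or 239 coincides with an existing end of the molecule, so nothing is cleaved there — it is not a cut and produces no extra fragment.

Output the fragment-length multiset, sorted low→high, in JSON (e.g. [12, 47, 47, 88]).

Scan for sites:
  OquIII CCCTCTT/2: at [6, 31, 102, 133, 183] ⇒ [8, 33, 104, 135, 185]
  KluIII ATGGTTT/3: at [13, 119] ⇒ [16, 122]
  HnxIX AGAGC/3: at [22, 41, 71, 77, 83, 91, 197, 233] ⇒ [25, 44, 74, 80, 86, 94, 200, 236]
  VbrVI TGTTCGT/0: at [149, 166] ⇒ [149, 166]
  JekIV GTTCG/5: at [48, 66, 109, 150, 156, 167, 204, 224] ⇒ [53, 71, 114, 155, 161, 172, 209, 229]

Pooled cuts: [8, 16, 25, 33, 44, 53, 71, 74, 80, 86, 94, 104, 114, 122, 135, 149, 155, 161, 166, 172, 185, 200, 209, 229, 236]

Fragment lengths:
  [0,8): 8 bp
  [8,16): 8 bp
  [16,25): 9 bp
  [25,33): 8 bp
  [33,44): 11 bp
  [44,53): 9 bp
  [53,71): 18 bp
  [71,74): 3 bp
  [74,80): 6 bp
  [80,86): 6 bp
  [86,94): 8 bp
  [94,104): 10 bp
  [104,114): 10 bp
  [114,122): 8 bp
  [122,135): 13 bp
  [135,149): 14 bp
  [149,155): 6 bp
  [155,161): 6 bp
  [161,166): 5 bp
  [166,172): 6 bp
  [172,185): 13 bp
  [185,200): 15 bp
  [200,209): 9 bp
  [209,229): 20 bp
  [229,236): 7 bp
  [236,239): 3 bp

[3,3,5,6,6,6,6,6,7,8,8,8,8,8,9,9,9,10,10,11,13,13,14,15,18,20]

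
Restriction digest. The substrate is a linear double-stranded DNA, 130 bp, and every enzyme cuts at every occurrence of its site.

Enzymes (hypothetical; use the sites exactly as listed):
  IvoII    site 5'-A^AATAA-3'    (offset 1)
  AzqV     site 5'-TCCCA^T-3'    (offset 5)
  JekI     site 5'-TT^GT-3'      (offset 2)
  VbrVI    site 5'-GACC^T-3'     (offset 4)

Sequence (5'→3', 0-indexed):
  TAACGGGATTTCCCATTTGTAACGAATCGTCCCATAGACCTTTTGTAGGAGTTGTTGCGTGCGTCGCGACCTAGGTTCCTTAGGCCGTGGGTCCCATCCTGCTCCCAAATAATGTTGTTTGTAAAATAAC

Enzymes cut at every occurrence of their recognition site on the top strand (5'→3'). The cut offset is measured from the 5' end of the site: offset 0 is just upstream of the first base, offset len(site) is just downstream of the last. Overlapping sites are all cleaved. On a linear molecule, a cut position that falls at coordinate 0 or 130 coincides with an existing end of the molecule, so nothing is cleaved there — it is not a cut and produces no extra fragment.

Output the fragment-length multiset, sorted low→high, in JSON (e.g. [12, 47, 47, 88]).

[3,4,4,4,6,6,9,9,11,15,16,18,25]

Scan for sites:
  IvoII AAATAA/1: at [106, 123] ⇒ [107, 124]
  AzqV TCCCAT/5: at [10, 29, 91] ⇒ [15, 34, 96]
  JekI TTGT/2: at [16, 42, 51, 114, 118] ⇒ [18, 44, 53, 116, 120]
  VbrVI GACCT/4: at [36, 67] ⇒ [40, 71]

Pooled cuts: [15, 18, 34, 40, 44, 53, 71, 96, 107, 116, 120, 124]

Fragment lengths:
  [0,15): 15 bp
  [15,18): 3 bp
  [18,34): 16 bp
  [34,40): 6 bp
  [40,44): 4 bp
  [44,53): 9 bp
  [53,71): 18 bp
  [71,96): 25 bp
  [96,107): 11 bp
  [107,116): 9 bp
  [116,120): 4 bp
  [120,124): 4 bp
  [124,130): 6 bp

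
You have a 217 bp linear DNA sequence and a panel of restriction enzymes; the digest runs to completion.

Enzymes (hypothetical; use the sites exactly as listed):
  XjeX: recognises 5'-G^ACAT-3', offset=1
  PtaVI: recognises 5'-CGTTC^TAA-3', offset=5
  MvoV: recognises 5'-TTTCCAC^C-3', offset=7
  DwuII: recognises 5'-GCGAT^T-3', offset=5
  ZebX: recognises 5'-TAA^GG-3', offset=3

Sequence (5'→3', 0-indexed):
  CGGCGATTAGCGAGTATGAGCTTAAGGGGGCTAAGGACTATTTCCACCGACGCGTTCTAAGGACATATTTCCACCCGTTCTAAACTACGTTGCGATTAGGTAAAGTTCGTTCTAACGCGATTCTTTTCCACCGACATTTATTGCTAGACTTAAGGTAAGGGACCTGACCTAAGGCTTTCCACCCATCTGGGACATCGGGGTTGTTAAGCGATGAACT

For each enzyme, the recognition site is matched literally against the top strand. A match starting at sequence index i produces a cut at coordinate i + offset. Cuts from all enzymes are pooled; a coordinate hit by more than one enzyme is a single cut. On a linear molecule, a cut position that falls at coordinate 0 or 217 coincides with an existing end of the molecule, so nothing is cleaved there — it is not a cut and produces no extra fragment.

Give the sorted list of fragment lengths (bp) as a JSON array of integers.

Per-enzyme occurrences:
  XjeX (GACAT, off=1): starts [61, 132, 190] → cuts [62, 133, 191]
  PtaVI (CGTTCTAA, off=5): starts [52, 75, 107] → cuts [57, 80, 112]
  MvoV (TTTCCACC, off=7): starts [40, 67, 124, 175] → cuts [47, 74, 131, 182]
  DwuII (GCGATT, off=5): starts [2, 91, 116] → cuts [7, 96, 121]
  ZebX (TAAGG, off=3): starts [22, 31, 57, 150, 155, 169] → cuts [25, 34, 60, 153, 158, 172]

Pooled cuts: [7, 25, 34, 47, 57, 60, 62, 74, 80, 96, 112, 121, 131, 133, 153, 158, 172, 182, 191]

Fragments:
  [0,7): 7 bp
  [7,25): 18 bp
  [25,34): 9 bp
  [34,47): 13 bp
  [47,57): 10 bp
  [57,60): 3 bp
  [60,62): 2 bp
  [62,74): 12 bp
  [74,80): 6 bp
  [80,96): 16 bp
  [96,112): 16 bp
  [112,121): 9 bp
  [121,131): 10 bp
  [131,133): 2 bp
  [133,153): 20 bp
  [153,158): 5 bp
  [158,172): 14 bp
  [172,182): 10 bp
  [182,191): 9 bp
  [191,217): 26 bp

[2,2,3,5,6,7,9,9,9,10,10,10,12,13,14,16,16,18,20,26]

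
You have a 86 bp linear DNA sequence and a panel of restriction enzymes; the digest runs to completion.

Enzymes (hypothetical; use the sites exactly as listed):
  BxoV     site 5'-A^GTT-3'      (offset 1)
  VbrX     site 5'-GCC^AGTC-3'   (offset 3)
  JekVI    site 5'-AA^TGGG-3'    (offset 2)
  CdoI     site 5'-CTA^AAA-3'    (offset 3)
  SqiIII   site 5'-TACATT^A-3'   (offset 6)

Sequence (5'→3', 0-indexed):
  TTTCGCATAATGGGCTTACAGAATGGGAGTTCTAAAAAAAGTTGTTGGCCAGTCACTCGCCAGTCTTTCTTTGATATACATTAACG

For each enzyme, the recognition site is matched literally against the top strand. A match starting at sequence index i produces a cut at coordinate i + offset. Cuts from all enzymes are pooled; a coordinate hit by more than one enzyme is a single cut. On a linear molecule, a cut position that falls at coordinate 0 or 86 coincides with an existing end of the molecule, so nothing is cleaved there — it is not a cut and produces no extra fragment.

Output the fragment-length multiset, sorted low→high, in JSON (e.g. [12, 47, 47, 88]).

[4,5,6,6,10,10,11,13,21]

Site scan:
  BxoV AGTT/1: at [27, 39] ⇒ [28, 40]
  VbrX GCCAGTC/3: at [47, 58] ⇒ [50, 61]
  JekVI AATGGG/2: at [8, 21] ⇒ [10, 23]
  CdoI CTAAAA/3: at [31] ⇒ [34]
  SqiIII TACATTA/6: at [76] ⇒ [82]

All cut coordinates (distinct, sorted): [10, 23, 28, 34, 40, 50, 61, 82]

Fragments:
  [0,10): 10 bp
  [10,23): 13 bp
  [23,28): 5 bp
  [28,34): 6 bp
  [34,40): 6 bp
  [40,50): 10 bp
  [50,61): 11 bp
  [61,82): 21 bp
  [82,86): 4 bp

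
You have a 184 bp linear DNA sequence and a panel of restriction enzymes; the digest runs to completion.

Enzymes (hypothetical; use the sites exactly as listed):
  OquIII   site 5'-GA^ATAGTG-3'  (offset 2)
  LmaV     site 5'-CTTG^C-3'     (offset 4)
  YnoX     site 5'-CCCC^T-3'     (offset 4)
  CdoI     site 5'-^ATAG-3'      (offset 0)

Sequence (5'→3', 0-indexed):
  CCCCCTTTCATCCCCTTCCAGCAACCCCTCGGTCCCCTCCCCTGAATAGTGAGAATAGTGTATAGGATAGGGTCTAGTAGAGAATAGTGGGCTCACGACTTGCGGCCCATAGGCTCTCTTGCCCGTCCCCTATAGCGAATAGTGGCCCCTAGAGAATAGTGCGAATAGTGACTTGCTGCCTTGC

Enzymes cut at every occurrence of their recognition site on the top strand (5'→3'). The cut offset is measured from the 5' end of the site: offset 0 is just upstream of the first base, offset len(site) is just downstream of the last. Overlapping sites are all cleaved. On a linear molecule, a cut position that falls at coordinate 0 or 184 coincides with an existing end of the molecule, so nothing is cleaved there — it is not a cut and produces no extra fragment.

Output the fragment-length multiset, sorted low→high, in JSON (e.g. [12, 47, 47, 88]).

[1,1,3,5,5,5,6,6,7,7,8,9,9,9,9,10,11,11,13,13,17,19]

Scan for sites:
  OquIII (GAATAGTG, off=2): starts [43, 52, 81, 136, 153, 162] → cuts [45, 54, 83, 138, 155, 164]
  LmaV (CTTGC, off=4): starts [98, 117, 171, 179] → cuts [102, 121, 175, 183]
  YnoX (CCCCT, off=4): starts [1, 11, 24, 33, 38, 126, 145] → cuts [5, 15, 28, 37, 42, 130, 149]
  CdoI (ATAG, off=0): starts [45, 54, 61, 66, 83, 108, 131, 138, 155, 164] → cuts [45, 54, 61, 66, 83, 108, 131, 138, 155, 164]

Pooled cuts: [5, 15, 28, 37, 42, 45, 54, 61, 66, 83, 102, 108, 121, 130, 131, 138, 149, 155, 164, 175, 183]

Fragment lengths:
  [0,5): 5 bp
  [5,15): 10 bp
  [15,28): 13 bp
  [28,37): 9 bp
  [37,42): 5 bp
  [42,45): 3 bp
  [45,54): 9 bp
  [54,61): 7 bp
  [61,66): 5 bp
  [66,83): 17 bp
  [83,102): 19 bp
  [102,108): 6 bp
  [108,121): 13 bp
  [121,130): 9 bp
  [130,131): 1 bp
  [131,138): 7 bp
  [138,149): 11 bp
  [149,155): 6 bp
  [155,164): 9 bp
  [164,175): 11 bp
  [175,183): 8 bp
  [183,184): 1 bp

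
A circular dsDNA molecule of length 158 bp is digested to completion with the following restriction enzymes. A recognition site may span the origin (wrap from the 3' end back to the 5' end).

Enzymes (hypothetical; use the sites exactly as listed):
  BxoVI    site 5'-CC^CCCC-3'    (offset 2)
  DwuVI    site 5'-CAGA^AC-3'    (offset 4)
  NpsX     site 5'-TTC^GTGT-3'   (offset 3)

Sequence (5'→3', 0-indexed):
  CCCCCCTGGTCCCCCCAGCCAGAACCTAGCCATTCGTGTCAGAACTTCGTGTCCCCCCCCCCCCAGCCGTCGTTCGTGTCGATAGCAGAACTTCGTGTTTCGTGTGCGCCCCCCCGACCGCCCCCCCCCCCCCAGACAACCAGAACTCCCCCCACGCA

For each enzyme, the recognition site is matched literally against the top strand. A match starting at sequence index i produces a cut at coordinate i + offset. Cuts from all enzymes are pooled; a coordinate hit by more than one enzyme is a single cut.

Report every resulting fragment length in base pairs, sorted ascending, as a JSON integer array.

Site scan:
  BxoVI CCCCCC/2: at [0, 10, 52, 53, 54, 55, 56, 57, 58, 108, 109, 120, 121, 122, 123, 124, 125, 126, 127, 147] ⇒ [2, 12, 54, 55, 56, 57, 58, 59, 60, 110, 111, 122, 123, 124, 125, 126, 127, 128, 129, 149]
  DwuVI CAGAAC/4: at [19, 39, 85, 140] ⇒ [23, 43, 89, 144]
  NpsX TTCGTGT/3: at [32, 45, 72, 91, 98] ⇒ [35, 48, 75, 94, 101]

Pooled cuts: [2, 12, 23, 35, 43, 48, 54, 55, 56, 57, 58, 59, 60, 75, 89, 94, 101, 110, 111, 122, 123, 124, 125, 126, 127, 128, 129, 144, 149]

Fragments:
  2→12: 10 bp
  12→23: 11 bp
  23→35: 12 bp
  35→43: 8 bp
  43→48: 5 bp
  48→54: 6 bp
  54→55: 1 bp
  55→56: 1 bp
  56→57: 1 bp
  57→58: 1 bp
  58→59: 1 bp
  59→60: 1 bp
  60→75: 15 bp
  75→89: 14 bp
  89→94: 5 bp
  94→101: 7 bp
  101→110: 9 bp
  110→111: 1 bp
  111→122: 11 bp
  122→123: 1 bp
  123→124: 1 bp
  124→125: 1 bp
  125→126: 1 bp
  126→127: 1 bp
  127→128: 1 bp
  128→129: 1 bp
  129→144: 15 bp
  144→149: 5 bp
  149→2 (wrap): 158-149+2 = 11 bp

[1,1,1,1,1,1,1,1,1,1,1,1,1,1,5,5,5,6,7,8,9,10,11,11,11,12,14,15,15]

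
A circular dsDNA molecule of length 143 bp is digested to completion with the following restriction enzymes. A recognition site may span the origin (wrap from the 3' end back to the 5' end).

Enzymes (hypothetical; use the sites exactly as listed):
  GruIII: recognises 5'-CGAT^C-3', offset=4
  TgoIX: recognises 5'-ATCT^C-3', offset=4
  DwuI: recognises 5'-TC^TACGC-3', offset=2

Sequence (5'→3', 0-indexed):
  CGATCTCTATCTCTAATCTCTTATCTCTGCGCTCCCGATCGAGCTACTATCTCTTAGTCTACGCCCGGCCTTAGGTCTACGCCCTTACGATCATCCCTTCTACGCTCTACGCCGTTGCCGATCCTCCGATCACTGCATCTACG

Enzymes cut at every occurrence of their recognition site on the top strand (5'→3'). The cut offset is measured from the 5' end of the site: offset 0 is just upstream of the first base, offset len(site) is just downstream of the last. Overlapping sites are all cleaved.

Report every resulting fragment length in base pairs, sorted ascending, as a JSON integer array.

Per-enzyme occurrences:
  GruIII CGATC/4: at [0, 35, 87, 118, 126] ⇒ [4, 39, 91, 122, 130]
  TgoIX ATCTC/4: at [2, 8, 15, 22, 48] ⇒ [6, 12, 19, 26, 52]
  DwuI TCTACGC/2: at [57, 75, 98, 105, 137] ⇒ [59, 77, 100, 107, 139]

Pooled cuts: [4, 6, 12, 19, 26, 39, 52, 59, 77, 91, 100, 107, 122, 130, 139]

Fragments:
  4→6: 2 bp
  6→12: 6 bp
  12→19: 7 bp
  19→26: 7 bp
  26→39: 13 bp
  39→52: 13 bp
  52→59: 7 bp
  59→77: 18 bp
  77→91: 14 bp
  91→100: 9 bp
  100→107: 7 bp
  107→122: 15 bp
  122→130: 8 bp
  130→139: 9 bp
  139→4 (wrap): 143-139+4 = 8 bp

[2,6,7,7,7,7,8,8,9,9,13,13,14,15,18]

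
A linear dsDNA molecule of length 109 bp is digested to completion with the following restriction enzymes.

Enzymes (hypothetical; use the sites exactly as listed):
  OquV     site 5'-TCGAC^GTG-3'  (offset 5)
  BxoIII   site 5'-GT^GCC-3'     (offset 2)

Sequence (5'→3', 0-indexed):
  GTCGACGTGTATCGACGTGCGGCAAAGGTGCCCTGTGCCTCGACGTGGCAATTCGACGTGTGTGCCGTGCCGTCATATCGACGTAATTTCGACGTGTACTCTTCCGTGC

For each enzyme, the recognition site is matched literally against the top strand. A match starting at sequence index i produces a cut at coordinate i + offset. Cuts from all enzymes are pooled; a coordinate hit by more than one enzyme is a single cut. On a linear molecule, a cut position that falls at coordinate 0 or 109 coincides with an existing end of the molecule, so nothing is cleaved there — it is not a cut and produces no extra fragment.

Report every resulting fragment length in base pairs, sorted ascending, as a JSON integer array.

Per-enzyme occurrences:
  OquV (TCGACGTG, off=5): starts [1, 11, 39, 52, 88] → cuts [6, 16, 44, 57, 93]
  BxoIII (GTGCC, off=2): starts [27, 34, 61, 66] → cuts [29, 36, 63, 68]

Pooled cuts: [6, 16, 29, 36, 44, 57, 63, 68, 93]

Fragment lengths:
  [0,6): 6 bp
  [6,16): 10 bp
  [16,29): 13 bp
  [29,36): 7 bp
  [36,44): 8 bp
  [44,57): 13 bp
  [57,63): 6 bp
  [63,68): 5 bp
  [68,93): 25 bp
  [93,109): 16 bp

[5,6,6,7,8,10,13,13,16,25]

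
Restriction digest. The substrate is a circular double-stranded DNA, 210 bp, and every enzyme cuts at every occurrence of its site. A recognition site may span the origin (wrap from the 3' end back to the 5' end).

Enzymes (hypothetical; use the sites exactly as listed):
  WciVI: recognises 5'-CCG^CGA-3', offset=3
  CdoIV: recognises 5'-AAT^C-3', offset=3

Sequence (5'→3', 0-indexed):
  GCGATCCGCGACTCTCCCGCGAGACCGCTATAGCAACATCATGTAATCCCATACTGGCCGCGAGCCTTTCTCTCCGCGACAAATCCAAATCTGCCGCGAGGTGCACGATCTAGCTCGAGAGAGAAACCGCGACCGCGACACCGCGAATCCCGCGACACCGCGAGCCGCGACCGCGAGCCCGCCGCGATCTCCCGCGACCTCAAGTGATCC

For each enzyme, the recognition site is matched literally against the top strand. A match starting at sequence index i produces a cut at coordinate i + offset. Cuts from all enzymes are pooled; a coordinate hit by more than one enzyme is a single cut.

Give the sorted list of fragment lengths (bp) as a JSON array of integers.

Per-enzyme occurrences:
  WciVI (CCGCGA, off=3): starts [5, 16, 57, 73, 93, 126, 132, 140, 149, 157, 164, 170, 181, 191, 208] → cuts [1, 8, 19, 60, 76, 96, 129, 135, 143, 152, 160, 167, 173, 184, 194]
  CdoIV (AATC, off=3): starts [44, 81, 87, 145] → cuts [47, 84, 90, 148]

All cut coordinates (distinct, sorted): [1, 8, 19, 47, 60, 76, 84, 90, 96, 129, 135, 143, 148, 152, 160, 167, 173, 184, 194]

Fragment lengths:
  1→8: 7 bp
  8→19: 11 bp
  19→47: 28 bp
  47→60: 13 bp
  60→76: 16 bp
  76→84: 8 bp
  84→90: 6 bp
  90→96: 6 bp
  96→129: 33 bp
  129→135: 6 bp
  135→143: 8 bp
  143→148: 5 bp
  148→152: 4 bp
  152→160: 8 bp
  160→167: 7 bp
  167→173: 6 bp
  173→184: 11 bp
  184→194: 10 bp
  194→1 (wrap): 210-194+1 = 17 bp

[4,5,6,6,6,6,7,7,8,8,8,10,11,11,13,16,17,28,33]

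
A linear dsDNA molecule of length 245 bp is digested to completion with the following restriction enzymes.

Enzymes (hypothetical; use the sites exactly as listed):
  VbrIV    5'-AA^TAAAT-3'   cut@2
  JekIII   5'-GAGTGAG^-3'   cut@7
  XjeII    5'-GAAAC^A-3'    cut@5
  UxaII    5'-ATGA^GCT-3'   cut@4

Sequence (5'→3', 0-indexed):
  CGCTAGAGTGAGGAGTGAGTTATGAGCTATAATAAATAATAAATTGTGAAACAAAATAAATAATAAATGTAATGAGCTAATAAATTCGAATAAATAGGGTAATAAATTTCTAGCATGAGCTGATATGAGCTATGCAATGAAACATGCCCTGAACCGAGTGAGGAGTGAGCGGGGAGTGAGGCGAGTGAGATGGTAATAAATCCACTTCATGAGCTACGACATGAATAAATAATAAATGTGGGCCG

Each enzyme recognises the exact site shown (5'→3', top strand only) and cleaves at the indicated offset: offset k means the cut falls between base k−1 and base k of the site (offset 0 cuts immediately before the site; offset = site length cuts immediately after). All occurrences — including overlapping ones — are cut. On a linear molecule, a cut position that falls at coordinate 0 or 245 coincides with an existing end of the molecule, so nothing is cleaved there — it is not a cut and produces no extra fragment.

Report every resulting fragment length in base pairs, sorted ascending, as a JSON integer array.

Per-enzyme occurrences:
  VbrIV AATAAAT/2: at [30, 37, 54, 61, 78, 88, 100, 194, 223, 230] ⇒ [32, 39, 56, 63, 80, 90, 102, 196, 225, 232]
  JekIII GAGTGAG/7: at [5, 12, 155, 162, 173, 182] ⇒ [12, 19, 162, 169, 180, 189]
  XjeII GAAACA/5: at [47, 138] ⇒ [52, 143]
  UxaII ATGAGCT/4: at [21, 71, 114, 124, 208] ⇒ [25, 75, 118, 128, 212]

All cut coordinates (distinct, sorted): [12, 19, 25, 32, 39, 52, 56, 63, 75, 80, 90, 102, 118, 128, 143, 162, 169, 180, 189, 196, 212, 225, 232]

Fragments:
  [0,12): 12 bp
  [12,19): 7 bp
  [19,25): 6 bp
  [25,32): 7 bp
  [32,39): 7 bp
  [39,52): 13 bp
  [52,56): 4 bp
  [56,63): 7 bp
  [63,75): 12 bp
  [75,80): 5 bp
  [80,90): 10 bp
  [90,102): 12 bp
  [102,118): 16 bp
  [118,128): 10 bp
  [128,143): 15 bp
  [143,162): 19 bp
  [162,169): 7 bp
  [169,180): 11 bp
  [180,189): 9 bp
  [189,196): 7 bp
  [196,212): 16 bp
  [212,225): 13 bp
  [225,232): 7 bp
  [232,245): 13 bp

[4,5,6,7,7,7,7,7,7,7,9,10,10,11,12,12,12,13,13,13,15,16,16,19]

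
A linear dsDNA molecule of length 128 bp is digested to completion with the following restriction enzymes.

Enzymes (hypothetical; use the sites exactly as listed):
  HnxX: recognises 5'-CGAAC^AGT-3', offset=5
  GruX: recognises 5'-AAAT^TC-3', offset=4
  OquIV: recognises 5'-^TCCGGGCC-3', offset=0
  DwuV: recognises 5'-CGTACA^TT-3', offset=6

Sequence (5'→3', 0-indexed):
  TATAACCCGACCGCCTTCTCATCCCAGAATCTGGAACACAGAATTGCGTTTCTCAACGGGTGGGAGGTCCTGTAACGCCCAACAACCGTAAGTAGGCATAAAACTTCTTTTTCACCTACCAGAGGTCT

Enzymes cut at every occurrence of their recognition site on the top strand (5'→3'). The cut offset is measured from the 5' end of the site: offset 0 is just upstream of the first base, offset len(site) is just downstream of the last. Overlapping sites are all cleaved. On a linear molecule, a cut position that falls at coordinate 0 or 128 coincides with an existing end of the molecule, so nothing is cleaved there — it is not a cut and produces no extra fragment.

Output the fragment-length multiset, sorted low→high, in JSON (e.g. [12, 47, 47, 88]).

[128]

Site scan:
  HnxX (CGAACAGT, off=5): no sites
  GruX (AAATTC, off=4): no sites
  OquIV (TCCGGGCC, off=0): no sites
  DwuV (CGTACATT, off=6): no sites

Pooled cuts: ∅

Fragments:
  no cuts → one linear fragment of 128 bp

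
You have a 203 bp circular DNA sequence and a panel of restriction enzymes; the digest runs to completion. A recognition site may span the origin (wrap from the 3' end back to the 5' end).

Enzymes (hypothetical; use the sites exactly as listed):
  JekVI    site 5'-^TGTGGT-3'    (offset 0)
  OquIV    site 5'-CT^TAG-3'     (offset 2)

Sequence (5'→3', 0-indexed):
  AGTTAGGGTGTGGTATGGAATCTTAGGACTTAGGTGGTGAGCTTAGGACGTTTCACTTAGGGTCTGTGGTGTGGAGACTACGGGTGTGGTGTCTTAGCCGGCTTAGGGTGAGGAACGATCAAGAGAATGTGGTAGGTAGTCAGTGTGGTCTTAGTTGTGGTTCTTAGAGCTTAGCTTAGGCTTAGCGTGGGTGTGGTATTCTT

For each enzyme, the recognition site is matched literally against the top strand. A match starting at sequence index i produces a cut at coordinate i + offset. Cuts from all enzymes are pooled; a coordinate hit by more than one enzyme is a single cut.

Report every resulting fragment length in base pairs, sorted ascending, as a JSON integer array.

[4,5,6,7,7,7,8,9,9,9,9,10,11,13,14,15,16,20,24]

Per-enzyme occurrences:
  JekVI TGTGGT/0: at [8, 64, 84, 127, 143, 155, 191] ⇒ [8, 64, 84, 127, 143, 155, 191]
  OquIV CTTAG/2: at [21, 28, 41, 55, 92, 101, 149, 162, 169, 174, 180, 200] ⇒ [23, 30, 43, 57, 94, 103, 151, 164, 171, 176, 182, 202]

Pooled cuts: [8, 23, 30, 43, 57, 64, 84, 94, 103, 127, 143, 151, 155, 164, 171, 176, 182, 191, 202]

Fragments:
  8→23: 15 bp
  23→30: 7 bp
  30→43: 13 bp
  43→57: 14 bp
  57→64: 7 bp
  64→84: 20 bp
  84→94: 10 bp
  94→103: 9 bp
  103→127: 24 bp
  127→143: 16 bp
  143→151: 8 bp
  151→155: 4 bp
  155→164: 9 bp
  164→171: 7 bp
  171→176: 5 bp
  176→182: 6 bp
  182→191: 9 bp
  191→202: 11 bp
  202→8 (wrap): 203-202+8 = 9 bp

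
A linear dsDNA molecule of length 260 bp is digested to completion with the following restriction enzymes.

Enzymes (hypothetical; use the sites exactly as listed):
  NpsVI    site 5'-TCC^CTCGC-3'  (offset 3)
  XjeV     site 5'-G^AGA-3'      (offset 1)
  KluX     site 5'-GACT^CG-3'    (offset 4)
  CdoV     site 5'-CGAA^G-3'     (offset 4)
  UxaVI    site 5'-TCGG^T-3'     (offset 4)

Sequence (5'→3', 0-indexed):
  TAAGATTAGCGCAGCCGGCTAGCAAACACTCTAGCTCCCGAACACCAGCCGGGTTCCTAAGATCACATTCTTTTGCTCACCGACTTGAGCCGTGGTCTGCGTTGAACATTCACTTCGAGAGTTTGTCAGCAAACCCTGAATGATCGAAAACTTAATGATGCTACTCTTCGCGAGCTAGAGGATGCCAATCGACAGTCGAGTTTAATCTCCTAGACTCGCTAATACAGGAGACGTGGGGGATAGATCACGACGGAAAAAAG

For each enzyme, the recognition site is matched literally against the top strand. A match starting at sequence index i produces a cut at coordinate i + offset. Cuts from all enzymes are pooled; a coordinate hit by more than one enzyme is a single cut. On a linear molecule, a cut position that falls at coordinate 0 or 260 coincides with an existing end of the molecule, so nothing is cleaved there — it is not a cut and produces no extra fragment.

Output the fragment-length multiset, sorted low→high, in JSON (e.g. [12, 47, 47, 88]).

Site scan:
  NpsVI (TCCCTCGC, off=3): no sites
  XjeV (GAGA, off=1): starts [116, 227] → cuts [117, 228]
  KluX (GACTCG, off=4): starts [212] → cuts [216]
  CdoV (CGAAG, off=4): no sites
  UxaVI (TCGGT, off=4): no sites

All cut coordinates (distinct, sorted): [117, 216, 228]

Fragment lengths:
  [0,117): 117 bp
  [117,216): 99 bp
  [216,228): 12 bp
  [228,260): 32 bp

[12,32,99,117]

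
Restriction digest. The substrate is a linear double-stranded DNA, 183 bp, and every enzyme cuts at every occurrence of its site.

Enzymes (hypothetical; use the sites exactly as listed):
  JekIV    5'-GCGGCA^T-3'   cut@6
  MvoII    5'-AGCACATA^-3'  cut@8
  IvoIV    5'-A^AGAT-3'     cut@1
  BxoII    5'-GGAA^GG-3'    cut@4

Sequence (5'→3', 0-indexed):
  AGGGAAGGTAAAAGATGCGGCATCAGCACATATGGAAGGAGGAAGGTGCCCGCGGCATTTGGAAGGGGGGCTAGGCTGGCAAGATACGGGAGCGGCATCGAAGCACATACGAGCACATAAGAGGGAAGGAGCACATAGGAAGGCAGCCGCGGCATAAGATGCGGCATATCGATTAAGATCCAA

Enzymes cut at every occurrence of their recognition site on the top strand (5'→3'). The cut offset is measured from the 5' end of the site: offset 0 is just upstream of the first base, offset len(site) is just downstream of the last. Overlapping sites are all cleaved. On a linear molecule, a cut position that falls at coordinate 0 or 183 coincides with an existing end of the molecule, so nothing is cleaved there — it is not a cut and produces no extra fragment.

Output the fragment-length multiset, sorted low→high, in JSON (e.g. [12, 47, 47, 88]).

Per-enzyme occurrences:
  JekIV GCGGCAT/6: at [16, 51, 91, 148, 160] ⇒ [22, 57, 97, 154, 166]
  MvoII AGCACATA/8: at [24, 101, 111, 129] ⇒ [32, 109, 119, 137]
  IvoIV AAGAT/1: at [11, 80, 155, 174] ⇒ [12, 81, 156, 175]
  BxoII GGAAGG/4: at [2, 33, 40, 60, 123, 137] ⇒ [6, 37, 44, 64, 127, 141]

All cut coordinates (distinct, sorted): [6, 12, 22, 32, 37, 44, 57, 64, 81, 97, 109, 119, 127, 137, 141, 154, 156, 166, 175]

Fragment lengths:
  [0,6): 6 bp
  [6,12): 6 bp
  [12,22): 10 bp
  [22,32): 10 bp
  [32,37): 5 bp
  [37,44): 7 bp
  [44,57): 13 bp
  [57,64): 7 bp
  [64,81): 17 bp
  [81,97): 16 bp
  [97,109): 12 bp
  [109,119): 10 bp
  [119,127): 8 bp
  [127,137): 10 bp
  [137,141): 4 bp
  [141,154): 13 bp
  [154,156): 2 bp
  [156,166): 10 bp
  [166,175): 9 bp
  [175,183): 8 bp

[2,4,5,6,6,7,7,8,8,9,10,10,10,10,10,12,13,13,16,17]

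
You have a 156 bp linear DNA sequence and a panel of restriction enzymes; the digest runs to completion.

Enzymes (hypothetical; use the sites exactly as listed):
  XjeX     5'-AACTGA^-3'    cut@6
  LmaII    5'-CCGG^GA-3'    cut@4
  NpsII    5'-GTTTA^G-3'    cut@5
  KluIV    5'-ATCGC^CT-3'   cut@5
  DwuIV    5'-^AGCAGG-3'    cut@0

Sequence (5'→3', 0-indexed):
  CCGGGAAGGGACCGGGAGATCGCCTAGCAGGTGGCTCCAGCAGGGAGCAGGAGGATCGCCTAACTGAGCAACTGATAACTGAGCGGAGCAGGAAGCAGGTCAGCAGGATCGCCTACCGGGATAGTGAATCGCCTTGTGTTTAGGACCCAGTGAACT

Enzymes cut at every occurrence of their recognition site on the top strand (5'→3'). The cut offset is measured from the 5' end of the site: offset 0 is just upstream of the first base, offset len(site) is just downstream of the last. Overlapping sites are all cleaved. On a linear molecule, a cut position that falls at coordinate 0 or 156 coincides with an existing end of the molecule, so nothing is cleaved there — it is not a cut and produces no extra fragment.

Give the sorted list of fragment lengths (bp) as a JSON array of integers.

Site scan:
  XjeX AACTGA/6: at [61, 69, 76] ⇒ [67, 75, 82]
  LmaII CCGGGA/4: at [0, 11, 115] ⇒ [4, 15, 119]
  NpsII GTTTAG/5: at [137] ⇒ [142]
  KluIV ATCGCCT/5: at [18, 54, 107, 127] ⇒ [23, 59, 112, 132]
  DwuIV AGCAGG/0: at [25, 38, 45, 86, 93, 101] ⇒ [25, 38, 45, 86, 93, 101]

All cut coordinates (distinct, sorted): [4, 15, 23, 25, 38, 45, 59, 67, 75, 82, 86, 93, 101, 112, 119, 132, 142]

Fragments:
  [0,4): 4 bp
  [4,15): 11 bp
  [15,23): 8 bp
  [23,25): 2 bp
  [25,38): 13 bp
  [38,45): 7 bp
  [45,59): 14 bp
  [59,67): 8 bp
  [67,75): 8 bp
  [75,82): 7 bp
  [82,86): 4 bp
  [86,93): 7 bp
  [93,101): 8 bp
  [101,112): 11 bp
  [112,119): 7 bp
  [119,132): 13 bp
  [132,142): 10 bp
  [142,156): 14 bp

[2,4,4,7,7,7,7,8,8,8,8,10,11,11,13,13,14,14]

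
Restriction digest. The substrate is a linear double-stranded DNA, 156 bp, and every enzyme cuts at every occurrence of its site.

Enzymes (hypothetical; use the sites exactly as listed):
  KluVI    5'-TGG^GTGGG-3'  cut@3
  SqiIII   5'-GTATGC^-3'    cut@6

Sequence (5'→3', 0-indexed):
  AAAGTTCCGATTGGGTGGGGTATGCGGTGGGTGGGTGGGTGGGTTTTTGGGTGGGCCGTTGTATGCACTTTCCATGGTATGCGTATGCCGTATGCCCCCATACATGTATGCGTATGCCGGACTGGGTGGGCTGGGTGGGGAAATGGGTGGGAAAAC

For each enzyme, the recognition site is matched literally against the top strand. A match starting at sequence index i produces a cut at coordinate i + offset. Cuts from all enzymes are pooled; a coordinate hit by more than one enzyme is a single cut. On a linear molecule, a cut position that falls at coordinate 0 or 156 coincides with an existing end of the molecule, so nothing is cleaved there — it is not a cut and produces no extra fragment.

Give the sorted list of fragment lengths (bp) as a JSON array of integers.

Scan for sites:
  KluVI TGGGTGGG/3: at [11, 27, 31, 35, 47, 122, 131, 143] ⇒ [14, 30, 34, 38, 50, 125, 134, 146]
  SqiIII GTATGC/6: at [19, 60, 76, 82, 89, 105, 111] ⇒ [25, 66, 82, 88, 95, 111, 117]

All cut coordinates (distinct, sorted): [14, 25, 30, 34, 38, 50, 66, 82, 88, 95, 111, 117, 125, 134, 146]

Fragments:
  [0,14): 14 bp
  [14,25): 11 bp
  [25,30): 5 bp
  [30,34): 4 bp
  [34,38): 4 bp
  [38,50): 12 bp
  [50,66): 16 bp
  [66,82): 16 bp
  [82,88): 6 bp
  [88,95): 7 bp
  [95,111): 16 bp
  [111,117): 6 bp
  [117,125): 8 bp
  [125,134): 9 bp
  [134,146): 12 bp
  [146,156): 10 bp

[4,4,5,6,6,7,8,9,10,11,12,12,14,16,16,16]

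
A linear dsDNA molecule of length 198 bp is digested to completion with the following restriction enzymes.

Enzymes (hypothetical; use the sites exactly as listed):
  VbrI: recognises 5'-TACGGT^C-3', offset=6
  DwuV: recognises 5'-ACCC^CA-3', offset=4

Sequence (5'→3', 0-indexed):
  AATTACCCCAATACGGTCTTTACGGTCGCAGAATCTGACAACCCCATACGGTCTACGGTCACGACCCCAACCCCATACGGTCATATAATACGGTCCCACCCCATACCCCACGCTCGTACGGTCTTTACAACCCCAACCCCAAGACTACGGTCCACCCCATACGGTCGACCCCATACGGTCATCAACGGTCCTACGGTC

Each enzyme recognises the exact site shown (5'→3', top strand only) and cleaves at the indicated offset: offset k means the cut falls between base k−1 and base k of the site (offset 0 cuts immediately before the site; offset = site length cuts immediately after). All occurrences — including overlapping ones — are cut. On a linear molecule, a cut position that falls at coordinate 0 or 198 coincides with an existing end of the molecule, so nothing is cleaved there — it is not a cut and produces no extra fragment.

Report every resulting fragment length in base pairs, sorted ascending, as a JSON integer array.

Per-enzyme occurrences:
  VbrI (TACGGTC, off=6): starts [11, 20, 46, 53, 75, 88, 116, 145, 159, 173, 191] → cuts [17, 26, 52, 59, 81, 94, 122, 151, 165, 179, 197]
  DwuV (ACCCCA, off=4): starts [4, 40, 63, 69, 97, 104, 129, 135, 153, 167] → cuts [8, 44, 67, 73, 101, 108, 133, 139, 157, 171]

All cut coordinates (distinct, sorted): [8, 17, 26, 44, 52, 59, 67, 73, 81, 94, 101, 108, 122, 133, 139, 151, 157, 165, 171, 179, 197]

Fragment lengths:
  [0,8): 8 bp
  [8,17): 9 bp
  [17,26): 9 bp
  [26,44): 18 bp
  [44,52): 8 bp
  [52,59): 7 bp
  [59,67): 8 bp
  [67,73): 6 bp
  [73,81): 8 bp
  [81,94): 13 bp
  [94,101): 7 bp
  [101,108): 7 bp
  [108,122): 14 bp
  [122,133): 11 bp
  [133,139): 6 bp
  [139,151): 12 bp
  [151,157): 6 bp
  [157,165): 8 bp
  [165,171): 6 bp
  [171,179): 8 bp
  [179,197): 18 bp
  [197,198): 1 bp

[1,6,6,6,6,7,7,7,8,8,8,8,8,8,9,9,11,12,13,14,18,18]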